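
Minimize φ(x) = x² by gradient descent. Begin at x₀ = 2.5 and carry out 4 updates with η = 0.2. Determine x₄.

φ′(x) = 2x
Step 1: φ′(2.5) = 5; x₁ = 2.5 − 0.2·5 = 1.5
Step 2: φ′(1.5) = 3; x₂ = 1.5 − 0.2·3 = 0.9
Step 3: φ′(0.9) = 1.8; x₃ = 0.9 − 0.2·1.8 = 0.54
Step 4: φ′(0.54) = 1.08; x₄ = 0.54 − 0.2·1.08 = 0.324

0.324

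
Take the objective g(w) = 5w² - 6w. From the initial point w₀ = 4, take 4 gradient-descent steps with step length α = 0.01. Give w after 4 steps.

2.83074

g′(w) = 10w - 6
w₁ = 4 − 0.01·34 = 3.66
w₂ = 3.66 − 0.01·30.6 = 3.354
w₃ = 3.354 − 0.01·27.54 = 3.0786
w₄ = 3.0786 − 0.01·24.786 = 2.83074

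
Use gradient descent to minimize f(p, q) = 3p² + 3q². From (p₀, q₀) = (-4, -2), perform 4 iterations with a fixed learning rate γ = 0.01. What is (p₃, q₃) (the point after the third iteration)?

(-3.322336, -1.661168)

∇f = (6p, 6q)
(p₁, q₁) = (-4, -2) − 0.01·(-24, -12) = (-3.76, -1.88)
(p₂, q₂) = (-3.76, -1.88) − 0.01·(-22.56, -11.28) = (-3.5344, -1.7672)
(p₃, q₃) = (-3.5344, -1.7672) − 0.01·(-21.2064, -10.6032) = (-3.322336, -1.661168)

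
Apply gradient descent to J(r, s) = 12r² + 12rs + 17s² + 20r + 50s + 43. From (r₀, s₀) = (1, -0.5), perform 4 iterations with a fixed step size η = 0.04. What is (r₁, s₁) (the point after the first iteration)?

∇J = (24r + 12s + 20, 12r + 34s + 50)
(r₁, s₁) = (1, -0.5) − 0.04·(38, 45) = (-0.52, -2.3)

(-0.52, -2.3)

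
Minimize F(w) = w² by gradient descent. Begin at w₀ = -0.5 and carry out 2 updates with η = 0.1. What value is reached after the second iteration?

F′(w) = 2w
w₁ = -0.5 − 0.1·(-1) = -0.4
w₂ = -0.4 − 0.1·(-0.8) = -0.32

-0.32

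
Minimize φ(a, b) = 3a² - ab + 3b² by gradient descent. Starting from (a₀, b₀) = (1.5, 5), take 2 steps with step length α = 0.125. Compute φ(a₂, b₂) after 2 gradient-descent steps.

∇φ = (6a - b, -a + 6b)
(a₁, b₁) = (1.5, 5) − 0.125·(4, 28.5) = (1, 1.4375)
(a₂, b₂) = (1, 1.4375) − 0.125·(4.5625, 7.625) = (0.4296875, 0.484375)
φ(0.4296875, 0.484375) = 1.04962158203125

1.04962158203125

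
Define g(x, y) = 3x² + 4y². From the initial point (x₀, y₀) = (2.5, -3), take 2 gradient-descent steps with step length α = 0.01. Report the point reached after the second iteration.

(2.209, -2.5392)

∇g = (6x, 8y)
Step 1: at (2.5, -3), ∇g = (15, -24) → (2.5, -3) − 0.01·(15, -24) = (2.35, -2.76)
Step 2: at (2.35, -2.76), ∇g = (14.1, -22.08) → (2.35, -2.76) − 0.01·(14.1, -22.08) = (2.209, -2.5392)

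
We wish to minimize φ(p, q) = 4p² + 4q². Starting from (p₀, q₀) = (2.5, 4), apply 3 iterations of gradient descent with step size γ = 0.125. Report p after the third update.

∇φ = (8p, 8q)
(p₁, q₁) = (2.5, 4) − 0.125·(20, 32) = (0, 0)
(p₂, q₂) = (0, 0) − 0.125·(0, 0) = (0, 0)
(p₃, q₃) = (0, 0) − 0.125·(0, 0) = (0, 0)
p = 0

0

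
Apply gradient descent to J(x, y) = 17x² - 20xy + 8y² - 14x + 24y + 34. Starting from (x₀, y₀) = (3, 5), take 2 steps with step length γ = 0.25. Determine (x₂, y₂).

(-71.5, 42)

∇J = (34x - 20y - 14, -20x + 16y + 24)
(x₁, y₁) = (3, 5) − 0.25·(-12, 44) = (6, -6)
(x₂, y₂) = (6, -6) − 0.25·(310, -192) = (-71.5, 42)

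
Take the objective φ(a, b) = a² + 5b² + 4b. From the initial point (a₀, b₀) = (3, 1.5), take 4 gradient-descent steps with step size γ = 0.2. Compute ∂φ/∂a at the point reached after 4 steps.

0.7776

∇φ = (2a, 10b + 4)
Step 1: at (3, 1.5), ∇φ = (6, 19) → (3, 1.5) − 0.2·(6, 19) = (1.8, -2.3)
Step 2: at (1.8, -2.3), ∇φ = (3.6, -19) → (1.8, -2.3) − 0.2·(3.6, -19) = (1.08, 1.5)
Step 3: at (1.08, 1.5), ∇φ = (2.16, 19) → (1.08, 1.5) − 0.2·(2.16, 19) = (0.648, -2.3)
Step 4: at (0.648, -2.3), ∇φ = (1.296, -19) → (0.648, -2.3) − 0.2·(1.296, -19) = (0.3888, 1.5)
∂φ/∂a at (0.3888, 1.5) = 0.7776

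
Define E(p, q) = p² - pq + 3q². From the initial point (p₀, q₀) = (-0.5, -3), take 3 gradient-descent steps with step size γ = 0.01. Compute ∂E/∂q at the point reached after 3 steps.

-14.484919

∇E = (2p - q, -p + 6q)
(p₁, q₁) = (-0.5, -3) − 0.01·(2, -17.5) = (-0.52, -2.825)
(p₂, q₂) = (-0.52, -2.825) − 0.01·(1.785, -16.43) = (-0.53785, -2.6607)
(p₃, q₃) = (-0.53785, -2.6607) − 0.01·(1.585, -15.42635) = (-0.5537, -2.5064365)
∂E/∂q at (-0.5537, -2.5064365) = -14.484919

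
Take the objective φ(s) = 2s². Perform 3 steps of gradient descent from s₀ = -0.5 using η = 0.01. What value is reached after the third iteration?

-0.442368

φ′(s) = 4s
Step 1: φ′(-0.5) = -2; s₁ = -0.5 − 0.01·(-2) = -0.48
Step 2: φ′(-0.48) = -1.92; s₂ = -0.48 − 0.01·(-1.92) = -0.4608
Step 3: φ′(-0.4608) = -1.8432; s₃ = -0.4608 − 0.01·(-1.8432) = -0.442368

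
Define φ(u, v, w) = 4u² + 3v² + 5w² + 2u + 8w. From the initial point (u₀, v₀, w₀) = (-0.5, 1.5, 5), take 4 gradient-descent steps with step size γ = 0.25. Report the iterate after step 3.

∇φ = (8u + 2, 6v, 10w + 8)
(u₁, v₁, w₁) = (-0.5, 1.5, 5) − 0.25·(-2, 9, 58) = (0, -0.75, -9.5)
(u₂, v₂, w₂) = (0, -0.75, -9.5) − 0.25·(2, -4.5, -87) = (-0.5, 0.375, 12.25)
(u₃, v₃, w₃) = (-0.5, 0.375, 12.25) − 0.25·(-2, 2.25, 130.5) = (0, -0.1875, -20.375)

(0, -0.1875, -20.375)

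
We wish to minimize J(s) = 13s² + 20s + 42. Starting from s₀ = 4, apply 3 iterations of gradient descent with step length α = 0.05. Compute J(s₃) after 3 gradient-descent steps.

J′(s) = 26s + 20
Step 1: J′(4) = 124; s₁ = 4 − 0.05·124 = -2.2
Step 2: J′(-2.2) = -37.2; s₂ = -2.2 − 0.05·(-37.2) = -0.34
Step 3: J′(-0.34) = 11.16; s₃ = -0.34 − 0.05·11.16 = -0.898
J(-0.898) = 34.523252

34.523252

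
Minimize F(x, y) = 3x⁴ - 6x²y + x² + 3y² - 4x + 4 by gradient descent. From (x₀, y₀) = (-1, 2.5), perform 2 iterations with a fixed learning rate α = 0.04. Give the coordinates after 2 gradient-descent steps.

∇F = (12x³ - 12xy + 2x - 4, -6x² + 6y)
Step 1: at (-1, 2.5), ∇F = (12, 9) → (-1, 2.5) − 0.04·(12, 9) = (-1.48, 2.14)
Step 2: at (-1.48, 2.14), ∇F = (-7.855104, -0.3024) → (-1.48, 2.14) − 0.04·(-7.855104, -0.3024) = (-1.16579584, 2.152096)

(-1.16579584, 2.152096)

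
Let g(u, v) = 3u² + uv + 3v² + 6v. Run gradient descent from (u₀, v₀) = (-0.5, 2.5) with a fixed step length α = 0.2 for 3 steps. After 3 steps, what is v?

-1.12

∇g = (6u + v, u + 6v + 6)
(u₁, v₁) = (-0.5, 2.5) − 0.2·(-0.5, 20.5) = (-0.4, -1.6)
(u₂, v₂) = (-0.4, -1.6) − 0.2·(-4, -4) = (0.4, -0.8)
(u₃, v₃) = (0.4, -0.8) − 0.2·(1.6, 1.6) = (0.08, -1.12)
v = -1.12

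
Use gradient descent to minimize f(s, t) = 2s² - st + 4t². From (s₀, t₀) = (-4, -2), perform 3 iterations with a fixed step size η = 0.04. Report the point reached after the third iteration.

(-2.525184, -0.914432)

∇f = (4s - t, -s + 8t)
Step 1: at (-4, -2), ∇f = (-14, -12) → (-4, -2) − 0.04·(-14, -12) = (-3.44, -1.52)
Step 2: at (-3.44, -1.52), ∇f = (-12.24, -8.72) → (-3.44, -1.52) − 0.04·(-12.24, -8.72) = (-2.9504, -1.1712)
Step 3: at (-2.9504, -1.1712), ∇f = (-10.6304, -6.4192) → (-2.9504, -1.1712) − 0.04·(-10.6304, -6.4192) = (-2.525184, -0.914432)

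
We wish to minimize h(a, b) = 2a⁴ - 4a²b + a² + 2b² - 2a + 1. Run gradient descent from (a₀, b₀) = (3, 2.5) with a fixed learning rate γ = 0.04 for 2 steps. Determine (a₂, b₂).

∇h = (8a³ - 8ab + 2a - 2, -4a² + 4b)
(a₁, b₁) = (3, 2.5) − 0.04·(160, -26) = (-3.4, 3.54)
(a₂, b₂) = (-3.4, 3.54) − 0.04·(-226.944, -32.08) = (5.67776, 4.8232)

(5.67776, 4.8232)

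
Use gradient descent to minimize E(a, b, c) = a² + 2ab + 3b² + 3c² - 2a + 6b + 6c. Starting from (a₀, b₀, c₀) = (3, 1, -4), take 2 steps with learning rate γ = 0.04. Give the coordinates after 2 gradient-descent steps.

∇E = (2a + 2b - 2, 2a + 6b + 6, 6c + 6)
(a₁, b₁, c₁) = (3, 1, -4) − 0.04·(6, 18, -18) = (2.76, 0.28, -3.28)
(a₂, b₂, c₂) = (2.76, 0.28, -3.28) − 0.04·(4.08, 13.2, -13.68) = (2.5968, -0.248, -2.7328)

(2.5968, -0.248, -2.7328)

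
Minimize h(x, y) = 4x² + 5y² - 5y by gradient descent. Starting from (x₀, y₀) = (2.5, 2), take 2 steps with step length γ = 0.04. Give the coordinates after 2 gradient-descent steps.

(1.156, 1.04)

∇h = (8x, 10y - 5)
Step 1: at (2.5, 2), ∇h = (20, 15) → (2.5, 2) − 0.04·(20, 15) = (1.7, 1.4)
Step 2: at (1.7, 1.4), ∇h = (13.6, 9) → (1.7, 1.4) − 0.04·(13.6, 9) = (1.156, 1.04)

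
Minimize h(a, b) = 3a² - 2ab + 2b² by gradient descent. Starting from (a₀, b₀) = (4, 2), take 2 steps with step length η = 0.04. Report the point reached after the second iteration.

∇h = (6a - 2b, -2a + 4b)
Step 1: at (4, 2), ∇h = (20, 0) → (4, 2) − 0.04·(20, 0) = (3.2, 2)
Step 2: at (3.2, 2), ∇h = (15.2, 1.6) → (3.2, 2) − 0.04·(15.2, 1.6) = (2.592, 1.936)

(2.592, 1.936)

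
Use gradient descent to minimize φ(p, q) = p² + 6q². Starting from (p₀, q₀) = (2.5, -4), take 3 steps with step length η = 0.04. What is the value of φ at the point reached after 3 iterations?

5.687697286144

∇φ = (2p, 12q)
Step 1: at (2.5, -4), ∇φ = (5, -48) → (2.5, -4) − 0.04·(5, -48) = (2.3, -2.08)
Step 2: at (2.3, -2.08), ∇φ = (4.6, -24.96) → (2.3, -2.08) − 0.04·(4.6, -24.96) = (2.116, -1.0816)
Step 3: at (2.116, -1.0816), ∇φ = (4.232, -12.9792) → (2.116, -1.0816) − 0.04·(4.232, -12.9792) = (1.94672, -0.562432)
φ(1.94672, -0.562432) = 5.687697286144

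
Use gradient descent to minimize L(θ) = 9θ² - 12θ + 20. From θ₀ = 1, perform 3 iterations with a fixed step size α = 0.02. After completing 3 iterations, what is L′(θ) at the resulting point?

1.572864

L′(θ) = 18θ - 12
Step 1: L′(1) = 6; θ₁ = 1 − 0.02·6 = 0.88
Step 2: L′(0.88) = 3.84; θ₂ = 0.88 − 0.02·3.84 = 0.8032
Step 3: L′(0.8032) = 2.4576; θ₃ = 0.8032 − 0.02·2.4576 = 0.754048
L′(θ) at (0.754048) = 1.572864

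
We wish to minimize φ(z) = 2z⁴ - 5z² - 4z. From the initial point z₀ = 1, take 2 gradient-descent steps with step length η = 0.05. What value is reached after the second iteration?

φ′(z) = 8z³ - 10z - 4
z₁ = 1 − 0.05·(-6) = 1.3
z₂ = 1.3 − 0.05·0.576 = 1.2712

1.2712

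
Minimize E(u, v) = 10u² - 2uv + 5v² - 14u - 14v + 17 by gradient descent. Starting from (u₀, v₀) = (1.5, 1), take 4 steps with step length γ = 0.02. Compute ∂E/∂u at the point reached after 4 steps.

∇E = (20u - 2v - 14, -2u + 10v - 14)
(u₁, v₁) = (1.5, 1) − 0.02·(14, -7) = (1.22, 1.14)
(u₂, v₂) = (1.22, 1.14) − 0.02·(8.12, -5.04) = (1.0576, 1.2408)
(u₃, v₃) = (1.0576, 1.2408) − 0.02·(4.6704, -3.7072) = (0.964192, 1.314944)
(u₄, v₄) = (0.964192, 1.314944) − 0.02·(2.653952, -2.778944) = (0.91111296, 1.37052288)
∂E/∂u at (0.91111296, 1.37052288) = 1.48121344

1.48121344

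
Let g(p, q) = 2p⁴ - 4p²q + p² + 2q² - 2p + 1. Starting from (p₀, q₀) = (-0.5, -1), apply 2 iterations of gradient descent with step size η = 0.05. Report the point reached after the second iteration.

(0.0404, -0.598)

∇g = (8p³ - 8pq + 2p - 2, -4p² + 4q)
Step 1: at (-0.5, -1), ∇g = (-8, -5) → (-0.5, -1) − 0.05·(-8, -5) = (-0.1, -0.75)
Step 2: at (-0.1, -0.75), ∇g = (-2.808, -3.04) → (-0.1, -0.75) − 0.05·(-2.808, -3.04) = (0.0404, -0.598)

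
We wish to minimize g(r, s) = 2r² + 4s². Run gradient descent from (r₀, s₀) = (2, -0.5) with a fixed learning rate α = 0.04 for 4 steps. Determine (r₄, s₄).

∇g = (4r, 8s)
Step 1: at (2, -0.5), ∇g = (8, -4) → (2, -0.5) − 0.04·(8, -4) = (1.68, -0.34)
Step 2: at (1.68, -0.34), ∇g = (6.72, -2.72) → (1.68, -0.34) − 0.04·(6.72, -2.72) = (1.4112, -0.2312)
Step 3: at (1.4112, -0.2312), ∇g = (5.6448, -1.8496) → (1.4112, -0.2312) − 0.04·(5.6448, -1.8496) = (1.185408, -0.157216)
Step 4: at (1.185408, -0.157216), ∇g = (4.741632, -1.257728) → (1.185408, -0.157216) − 0.04·(4.741632, -1.257728) = (0.99574272, -0.10690688)

(0.99574272, -0.10690688)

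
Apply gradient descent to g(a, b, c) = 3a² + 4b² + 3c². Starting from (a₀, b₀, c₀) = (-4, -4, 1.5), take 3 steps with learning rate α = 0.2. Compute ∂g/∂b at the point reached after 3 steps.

∇g = (6a, 8b, 6c)
(a₁, b₁, c₁) = (-4, -4, 1.5) − 0.2·(-24, -32, 9) = (0.8, 2.4, -0.3)
(a₂, b₂, c₂) = (0.8, 2.4, -0.3) − 0.2·(4.8, 19.2, -1.8) = (-0.16, -1.44, 0.06)
(a₃, b₃, c₃) = (-0.16, -1.44, 0.06) − 0.2·(-0.96, -11.52, 0.36) = (0.032, 0.864, -0.012)
∂g/∂b at (0.032, 0.864, -0.012) = 6.912

6.912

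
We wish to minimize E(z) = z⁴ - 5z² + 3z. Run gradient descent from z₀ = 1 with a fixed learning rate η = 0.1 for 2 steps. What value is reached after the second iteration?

E′(z) = 4z³ - 10z + 3
Step 1: E′(1) = -3; z₁ = 1 − 0.1·(-3) = 1.3
Step 2: E′(1.3) = -1.212; z₂ = 1.3 − 0.1·(-1.212) = 1.4212

1.4212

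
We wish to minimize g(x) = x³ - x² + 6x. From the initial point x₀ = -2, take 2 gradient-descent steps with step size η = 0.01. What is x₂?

-2.472252

g′(x) = 3x² - 2x + 6
x₁ = -2 − 0.01·22 = -2.22
x₂ = -2.22 − 0.01·25.2252 = -2.472252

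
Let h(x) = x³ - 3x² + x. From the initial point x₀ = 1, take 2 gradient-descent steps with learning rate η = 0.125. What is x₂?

1.4765625

h′(x) = 3x² - 6x + 1
x₁ = 1 − 0.125·(-2) = 1.25
x₂ = 1.25 − 0.125·(-1.8125) = 1.4765625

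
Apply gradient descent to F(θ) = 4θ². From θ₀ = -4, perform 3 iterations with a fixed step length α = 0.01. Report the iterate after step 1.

-3.68

F′(θ) = 8θ
θ₁ = -4 − 0.01·(-32) = -3.68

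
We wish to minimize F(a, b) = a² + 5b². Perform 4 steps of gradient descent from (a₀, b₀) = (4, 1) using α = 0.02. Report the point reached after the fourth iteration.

∇F = (2a, 10b)
(a₁, b₁) = (4, 1) − 0.02·(8, 10) = (3.84, 0.8)
(a₂, b₂) = (3.84, 0.8) − 0.02·(7.68, 8) = (3.6864, 0.64)
(a₃, b₃) = (3.6864, 0.64) − 0.02·(7.3728, 6.4) = (3.538944, 0.512)
(a₄, b₄) = (3.538944, 0.512) − 0.02·(7.077888, 5.12) = (3.39738624, 0.4096)

(3.39738624, 0.4096)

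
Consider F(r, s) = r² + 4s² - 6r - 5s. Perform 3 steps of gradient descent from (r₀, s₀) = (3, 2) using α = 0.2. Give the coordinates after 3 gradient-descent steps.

(3, 0.328)

∇F = (2r - 6, 8s - 5)
(r₁, s₁) = (3, 2) − 0.2·(0, 11) = (3, -0.2)
(r₂, s₂) = (3, -0.2) − 0.2·(0, -6.6) = (3, 1.12)
(r₃, s₃) = (3, 1.12) − 0.2·(0, 3.96) = (3, 0.328)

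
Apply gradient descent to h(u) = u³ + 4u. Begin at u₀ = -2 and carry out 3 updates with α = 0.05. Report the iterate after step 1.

-2.8

h′(u) = 3u² + 4
Step 1: h′(-2) = 16; u₁ = -2 − 0.05·16 = -2.8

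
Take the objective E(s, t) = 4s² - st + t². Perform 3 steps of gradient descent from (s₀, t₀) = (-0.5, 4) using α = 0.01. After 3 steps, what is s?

∇E = (8s - t, -s + 2t)
Step 1: at (-0.5, 4), ∇E = (-8, 8.5) → (-0.5, 4) − 0.01·(-8, 8.5) = (-0.42, 3.915)
Step 2: at (-0.42, 3.915), ∇E = (-7.275, 8.25) → (-0.42, 3.915) − 0.01·(-7.275, 8.25) = (-0.34725, 3.8325)
Step 3: at (-0.34725, 3.8325), ∇E = (-6.6105, 8.01225) → (-0.34725, 3.8325) − 0.01·(-6.6105, 8.01225) = (-0.281145, 3.7523775)
s = -0.281145

-0.281145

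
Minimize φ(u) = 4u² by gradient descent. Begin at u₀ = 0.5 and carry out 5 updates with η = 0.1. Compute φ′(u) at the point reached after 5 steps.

0.00128

φ′(u) = 8u
Step 1: φ′(0.5) = 4; u₁ = 0.5 − 0.1·4 = 0.1
Step 2: φ′(0.1) = 0.8; u₂ = 0.1 − 0.1·0.8 = 0.02
Step 3: φ′(0.02) = 0.16; u₃ = 0.02 − 0.1·0.16 = 0.004
Step 4: φ′(0.004) = 0.032; u₄ = 0.004 − 0.1·0.032 = 0.0008
Step 5: φ′(0.0008) = 0.0064; u₅ = 0.0008 − 0.1·0.0064 = 0.00016
φ′(u) at (0.00016) = 0.00128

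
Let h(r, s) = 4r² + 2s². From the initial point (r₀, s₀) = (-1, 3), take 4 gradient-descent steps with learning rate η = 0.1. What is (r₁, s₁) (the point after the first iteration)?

∇h = (8r, 4s)
(r₁, s₁) = (-1, 3) − 0.1·(-8, 12) = (-0.2, 1.8)

(-0.2, 1.8)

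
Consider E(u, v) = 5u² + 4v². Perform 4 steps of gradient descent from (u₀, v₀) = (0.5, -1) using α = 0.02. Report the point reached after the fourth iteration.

∇E = (10u, 8v)
Step 1: at (0.5, -1), ∇E = (5, -8) → (0.5, -1) − 0.02·(5, -8) = (0.4, -0.84)
Step 2: at (0.4, -0.84), ∇E = (4, -6.72) → (0.4, -0.84) − 0.02·(4, -6.72) = (0.32, -0.7056)
Step 3: at (0.32, -0.7056), ∇E = (3.2, -5.6448) → (0.32, -0.7056) − 0.02·(3.2, -5.6448) = (0.256, -0.592704)
Step 4: at (0.256, -0.592704), ∇E = (2.56, -4.741632) → (0.256, -0.592704) − 0.02·(2.56, -4.741632) = (0.2048, -0.49787136)

(0.2048, -0.49787136)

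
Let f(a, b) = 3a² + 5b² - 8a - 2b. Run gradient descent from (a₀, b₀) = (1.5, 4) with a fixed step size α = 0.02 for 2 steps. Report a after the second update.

∇f = (6a - 8, 10b - 2)
(a₁, b₁) = (1.5, 4) − 0.02·(1, 38) = (1.48, 3.24)
(a₂, b₂) = (1.48, 3.24) − 0.02·(0.88, 30.4) = (1.4624, 2.632)
a = 1.4624

1.4624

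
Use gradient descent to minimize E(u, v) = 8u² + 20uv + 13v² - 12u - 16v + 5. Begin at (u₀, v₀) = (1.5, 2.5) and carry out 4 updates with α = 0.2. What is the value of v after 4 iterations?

∇E = (16u + 20v - 12, 20u + 26v - 16)
Step 1: at (1.5, 2.5), ∇E = (62, 79) → (1.5, 2.5) − 0.2·(62, 79) = (-10.9, -13.3)
Step 2: at (-10.9, -13.3), ∇E = (-452.4, -579.8) → (-10.9, -13.3) − 0.2·(-452.4, -579.8) = (79.58, 102.66)
Step 3: at (79.58, 102.66), ∇E = (3314.48, 4244.76) → (79.58, 102.66) − 0.2·(3314.48, 4244.76) = (-583.316, -746.292)
Step 4: at (-583.316, -746.292), ∇E = (-24270.896, -31085.912) → (-583.316, -746.292) − 0.2·(-24270.896, -31085.912) = (4270.8632, 5470.8904)
v = 5470.8904

5470.8904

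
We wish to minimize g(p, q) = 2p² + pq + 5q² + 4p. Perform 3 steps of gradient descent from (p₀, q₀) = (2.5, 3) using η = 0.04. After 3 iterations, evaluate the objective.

∇g = (4p + q + 4, p + 10q)
Step 1: at (2.5, 3), ∇g = (17, 32.5) → (2.5, 3) − 0.04·(17, 32.5) = (1.82, 1.7)
Step 2: at (1.82, 1.7), ∇g = (12.98, 18.82) → (1.82, 1.7) − 0.04·(12.98, 18.82) = (1.3008, 0.9472)
Step 3: at (1.3008, 0.9472), ∇g = (10.1504, 10.7728) → (1.3008, 0.9472) − 0.04·(10.1504, 10.7728) = (0.894784, 0.516288)
g(0.894784, 0.516288) = 6.975145549824

6.975145549824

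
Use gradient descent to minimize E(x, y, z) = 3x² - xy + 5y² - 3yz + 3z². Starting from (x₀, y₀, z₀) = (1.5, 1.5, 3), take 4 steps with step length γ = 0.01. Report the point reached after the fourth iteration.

∇E = (6x - y, -x + 10y - 3z, -3y + 6z)
(x₁, y₁, z₁) = (1.5, 1.5, 3) − 0.01·(7.5, 4.5, 13.5) = (1.425, 1.455, 2.865)
(x₂, y₂, z₂) = (1.425, 1.455, 2.865) − 0.01·(7.095, 4.53, 12.825) = (1.35405, 1.4097, 2.73675)
(x₃, y₃, z₃) = (1.35405, 1.4097, 2.73675) − 0.01·(6.7146, 4.5327, 12.1914) = (1.286904, 1.364373, 2.614836)
(x₄, y₄, z₄) = (1.286904, 1.364373, 2.614836) − 0.01·(6.357051, 4.512318, 11.595897) = (1.22333349, 1.31924982, 2.49887703)

(1.22333349, 1.31924982, 2.49887703)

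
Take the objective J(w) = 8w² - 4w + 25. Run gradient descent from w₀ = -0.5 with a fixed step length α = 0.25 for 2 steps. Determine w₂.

-6.5

J′(w) = 16w - 4
Step 1: J′(-0.5) = -12; w₁ = -0.5 − 0.25·(-12) = 2.5
Step 2: J′(2.5) = 36; w₂ = 2.5 − 0.25·36 = -6.5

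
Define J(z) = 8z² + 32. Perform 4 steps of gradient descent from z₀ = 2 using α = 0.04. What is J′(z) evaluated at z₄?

J′(z) = 16z
z₁ = 2 − 0.04·32 = 0.72
z₂ = 0.72 − 0.04·11.52 = 0.2592
z₃ = 0.2592 − 0.04·4.1472 = 0.093312
z₄ = 0.093312 − 0.04·1.492992 = 0.03359232
J′(z) at (0.03359232) = 0.53747712

0.53747712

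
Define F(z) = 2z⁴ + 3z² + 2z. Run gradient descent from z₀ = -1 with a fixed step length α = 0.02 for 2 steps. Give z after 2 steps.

F′(z) = 8z³ + 6z + 2
z₁ = -1 − 0.02·(-12) = -0.76
z₂ = -0.76 − 0.02·(-6.071808) = -0.63856384

-0.63856384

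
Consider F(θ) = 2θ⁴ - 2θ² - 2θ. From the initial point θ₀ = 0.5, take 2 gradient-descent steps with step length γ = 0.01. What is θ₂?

F′(θ) = 8θ³ - 4θ - 2
Step 1: F′(0.5) = -3; θ₁ = 0.5 − 0.01·(-3) = 0.53
Step 2: F′(0.53) = -2.928984; θ₂ = 0.53 − 0.01·(-2.928984) = 0.55928984

0.55928984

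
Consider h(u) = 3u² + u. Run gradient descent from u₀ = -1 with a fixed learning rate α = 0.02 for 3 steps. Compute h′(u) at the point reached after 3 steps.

-3.40736

h′(u) = 6u + 1
u₁ = -1 − 0.02·(-5) = -0.9
u₂ = -0.9 − 0.02·(-4.4) = -0.812
u₃ = -0.812 − 0.02·(-3.872) = -0.73456
h′(u) at (-0.73456) = -3.40736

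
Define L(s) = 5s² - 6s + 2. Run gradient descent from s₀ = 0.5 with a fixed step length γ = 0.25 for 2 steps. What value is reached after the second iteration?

L′(s) = 10s - 6
Step 1: L′(0.5) = -1; s₁ = 0.5 − 0.25·(-1) = 0.75
Step 2: L′(0.75) = 1.5; s₂ = 0.75 − 0.25·1.5 = 0.375

0.375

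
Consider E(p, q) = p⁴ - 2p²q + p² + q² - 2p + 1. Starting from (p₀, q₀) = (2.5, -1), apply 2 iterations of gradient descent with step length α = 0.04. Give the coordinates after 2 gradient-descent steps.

∇E = (4p³ - 4pq + 2p - 2, -2p² + 2q)
(p₁, q₁) = (2.5, -1) − 0.04·(75.5, -14.5) = (-0.52, -0.42)
(p₂, q₂) = (-0.52, -0.42) − 0.04·(-4.476032, -1.3808) = (-0.34095872, -0.364768)

(-0.34095872, -0.364768)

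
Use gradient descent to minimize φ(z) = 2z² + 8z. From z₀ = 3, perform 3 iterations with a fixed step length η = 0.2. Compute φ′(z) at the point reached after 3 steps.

φ′(z) = 4z + 8
z₁ = 3 − 0.2·20 = -1
z₂ = -1 − 0.2·4 = -1.8
z₃ = -1.8 − 0.2·0.8 = -1.96
φ′(z) at (-1.96) = 0.16

0.16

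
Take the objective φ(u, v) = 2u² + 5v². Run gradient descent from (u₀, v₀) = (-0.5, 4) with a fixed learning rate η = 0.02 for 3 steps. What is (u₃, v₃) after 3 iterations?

(-0.389344, 2.048)

∇φ = (4u, 10v)
Step 1: at (-0.5, 4), ∇φ = (-2, 40) → (-0.5, 4) − 0.02·(-2, 40) = (-0.46, 3.2)
Step 2: at (-0.46, 3.2), ∇φ = (-1.84, 32) → (-0.46, 3.2) − 0.02·(-1.84, 32) = (-0.4232, 2.56)
Step 3: at (-0.4232, 2.56), ∇φ = (-1.6928, 25.6) → (-0.4232, 2.56) − 0.02·(-1.6928, 25.6) = (-0.389344, 2.048)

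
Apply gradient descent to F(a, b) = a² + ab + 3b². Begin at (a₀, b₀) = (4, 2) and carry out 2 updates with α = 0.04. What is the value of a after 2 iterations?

∇F = (2a + b, a + 6b)
Step 1: at (4, 2), ∇F = (10, 16) → (4, 2) − 0.04·(10, 16) = (3.6, 1.36)
Step 2: at (3.6, 1.36), ∇F = (8.56, 11.76) → (3.6, 1.36) − 0.04·(8.56, 11.76) = (3.2576, 0.8896)
a = 3.2576

3.2576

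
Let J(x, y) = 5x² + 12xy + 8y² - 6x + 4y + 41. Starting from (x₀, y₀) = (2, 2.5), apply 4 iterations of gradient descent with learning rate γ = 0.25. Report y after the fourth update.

2038.25

∇J = (10x + 12y - 6, 12x + 16y + 4)
Step 1: at (2, 2.5), ∇J = (44, 68) → (2, 2.5) − 0.25·(44, 68) = (-9, -14.5)
Step 2: at (-9, -14.5), ∇J = (-270, -336) → (-9, -14.5) − 0.25·(-270, -336) = (58.5, 69.5)
Step 3: at (58.5, 69.5), ∇J = (1413, 1818) → (58.5, 69.5) − 0.25·(1413, 1818) = (-294.75, -385)
Step 4: at (-294.75, -385), ∇J = (-7573.5, -9693) → (-294.75, -385) − 0.25·(-7573.5, -9693) = (1598.625, 2038.25)
y = 2038.25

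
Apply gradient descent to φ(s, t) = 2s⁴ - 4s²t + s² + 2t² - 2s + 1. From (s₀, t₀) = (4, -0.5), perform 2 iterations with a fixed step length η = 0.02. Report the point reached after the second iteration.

∇φ = (8s³ - 8st + 2s - 2, -4s² + 4t)
(s₁, t₁) = (4, -0.5) − 0.02·(534, -66) = (-6.68, 0.82)
(s₂, t₂) = (-6.68, 0.82) − 0.02·(-2356.160256, -175.2096) = (40.44320512, 4.324192)

(40.44320512, 4.324192)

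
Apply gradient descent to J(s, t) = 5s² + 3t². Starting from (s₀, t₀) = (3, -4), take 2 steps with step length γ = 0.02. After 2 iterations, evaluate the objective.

47.21737728

∇J = (10s, 6t)
Step 1: at (3, -4), ∇J = (30, -24) → (3, -4) − 0.02·(30, -24) = (2.4, -3.52)
Step 2: at (2.4, -3.52), ∇J = (24, -21.12) → (2.4, -3.52) − 0.02·(24, -21.12) = (1.92, -3.0976)
J(1.92, -3.0976) = 47.21737728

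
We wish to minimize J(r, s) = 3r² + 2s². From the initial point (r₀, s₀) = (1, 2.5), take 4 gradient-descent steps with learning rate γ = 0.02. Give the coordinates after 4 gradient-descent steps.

(0.59969536, 1.7909824)

∇J = (6r, 4s)
(r₁, s₁) = (1, 2.5) − 0.02·(6, 10) = (0.88, 2.3)
(r₂, s₂) = (0.88, 2.3) − 0.02·(5.28, 9.2) = (0.7744, 2.116)
(r₃, s₃) = (0.7744, 2.116) − 0.02·(4.6464, 8.464) = (0.681472, 1.94672)
(r₄, s₄) = (0.681472, 1.94672) − 0.02·(4.088832, 7.78688) = (0.59969536, 1.7909824)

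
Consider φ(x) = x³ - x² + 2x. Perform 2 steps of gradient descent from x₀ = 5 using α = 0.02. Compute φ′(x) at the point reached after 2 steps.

φ′(x) = 3x² - 2x + 2
Step 1: φ′(5) = 67; x₁ = 5 − 0.02·67 = 3.66
Step 2: φ′(3.66) = 34.8668; x₂ = 3.66 − 0.02·34.8668 = 2.962664
φ′(x) at (2.962664) = 22.406805930688

22.406805930688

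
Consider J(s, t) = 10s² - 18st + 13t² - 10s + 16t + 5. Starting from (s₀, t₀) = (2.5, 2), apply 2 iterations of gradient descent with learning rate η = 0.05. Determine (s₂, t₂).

(1.265, 1.015)

∇J = (20s - 18t - 10, -18s + 26t + 16)
Step 1: at (2.5, 2), ∇J = (4, 23) → (2.5, 2) − 0.05·(4, 23) = (2.3, 0.85)
Step 2: at (2.3, 0.85), ∇J = (20.7, -3.3) → (2.3, 0.85) − 0.05·(20.7, -3.3) = (1.265, 1.015)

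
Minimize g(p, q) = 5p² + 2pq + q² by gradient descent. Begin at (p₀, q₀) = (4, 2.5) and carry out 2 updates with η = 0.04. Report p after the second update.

∇g = (10p + 2q, 2p + 2q)
(p₁, q₁) = (4, 2.5) − 0.04·(45, 13) = (2.2, 1.98)
(p₂, q₂) = (2.2, 1.98) − 0.04·(25.96, 8.36) = (1.1616, 1.6456)
p = 1.1616

1.1616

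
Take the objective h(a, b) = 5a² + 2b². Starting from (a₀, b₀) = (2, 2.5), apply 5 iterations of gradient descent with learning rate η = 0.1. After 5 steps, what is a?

0

∇h = (10a, 4b)
(a₁, b₁) = (2, 2.5) − 0.1·(20, 10) = (0, 1.5)
(a₂, b₂) = (0, 1.5) − 0.1·(0, 6) = (0, 0.9)
(a₃, b₃) = (0, 0.9) − 0.1·(0, 3.6) = (0, 0.54)
(a₄, b₄) = (0, 0.54) − 0.1·(0, 2.16) = (0, 0.324)
(a₅, b₅) = (0, 0.324) − 0.1·(0, 1.296) = (0, 0.1944)
a = 0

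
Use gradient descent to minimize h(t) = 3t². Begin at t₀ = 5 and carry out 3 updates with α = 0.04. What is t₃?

h′(t) = 6t
Step 1: h′(5) = 30; t₁ = 5 − 0.04·30 = 3.8
Step 2: h′(3.8) = 22.8; t₂ = 3.8 − 0.04·22.8 = 2.888
Step 3: h′(2.888) = 17.328; t₃ = 2.888 − 0.04·17.328 = 2.19488

2.19488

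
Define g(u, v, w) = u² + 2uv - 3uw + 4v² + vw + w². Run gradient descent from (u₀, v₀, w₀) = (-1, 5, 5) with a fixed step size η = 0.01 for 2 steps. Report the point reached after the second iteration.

(-0.8582, 4.1748, 4.65)

∇g = (2u + 2v - 3w, 2u + 8v + w, -3u + v + 2w)
Step 1: at (-1, 5, 5), ∇g = (-7, 43, 18) → (-1, 5, 5) − 0.01·(-7, 43, 18) = (-0.93, 4.57, 4.82)
Step 2: at (-0.93, 4.57, 4.82), ∇g = (-7.18, 39.52, 17) → (-0.93, 4.57, 4.82) − 0.01·(-7.18, 39.52, 17) = (-0.8582, 4.1748, 4.65)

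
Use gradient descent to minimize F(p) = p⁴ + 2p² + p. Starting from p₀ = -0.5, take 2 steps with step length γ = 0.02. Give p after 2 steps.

-0.44409416

F′(p) = 4p³ + 4p + 1
p₁ = -0.5 − 0.02·(-1.5) = -0.47
p₂ = -0.47 − 0.02·(-1.295292) = -0.44409416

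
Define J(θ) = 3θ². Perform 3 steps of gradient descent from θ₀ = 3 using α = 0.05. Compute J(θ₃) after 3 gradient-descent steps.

J′(θ) = 6θ
θ₁ = 3 − 0.05·18 = 2.1
θ₂ = 2.1 − 0.05·12.6 = 1.47
θ₃ = 1.47 − 0.05·8.82 = 1.029
J(1.029) = 3.176523

3.176523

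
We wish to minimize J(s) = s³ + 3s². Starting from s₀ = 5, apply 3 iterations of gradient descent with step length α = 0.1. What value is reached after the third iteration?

J′(s) = 3s² + 6s
s₁ = 5 − 0.1·105 = -5.5
s₂ = -5.5 − 0.1·57.75 = -11.275
s₃ = -11.275 − 0.1·313.726875 = -42.6476875

-42.6476875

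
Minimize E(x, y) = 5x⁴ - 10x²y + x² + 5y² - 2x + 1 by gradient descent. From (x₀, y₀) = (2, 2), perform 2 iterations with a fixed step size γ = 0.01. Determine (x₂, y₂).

∇E = (20x³ - 20xy + 2x - 2, -10x² + 10y)
Step 1: at (2, 2), ∇E = (82, -20) → (2, 2) − 0.01·(82, -20) = (1.18, 2.2)
Step 2: at (1.18, 2.2), ∇E = (-18.69936, 8.076) → (1.18, 2.2) − 0.01·(-18.69936, 8.076) = (1.3669936, 2.11924)

(1.3669936, 2.11924)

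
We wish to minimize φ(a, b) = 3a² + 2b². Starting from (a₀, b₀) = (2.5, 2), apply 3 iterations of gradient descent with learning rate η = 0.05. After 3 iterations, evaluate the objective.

4.30307075

∇φ = (6a, 4b)
Step 1: at (2.5, 2), ∇φ = (15, 8) → (2.5, 2) − 0.05·(15, 8) = (1.75, 1.6)
Step 2: at (1.75, 1.6), ∇φ = (10.5, 6.4) → (1.75, 1.6) − 0.05·(10.5, 6.4) = (1.225, 1.28)
Step 3: at (1.225, 1.28), ∇φ = (7.35, 5.12) → (1.225, 1.28) − 0.05·(7.35, 5.12) = (0.8575, 1.024)
φ(0.8575, 1.024) = 4.30307075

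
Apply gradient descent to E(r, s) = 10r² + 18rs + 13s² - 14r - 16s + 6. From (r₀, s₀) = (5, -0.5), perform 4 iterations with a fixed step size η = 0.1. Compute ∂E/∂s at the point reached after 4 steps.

∇E = (20r + 18s - 14, 18r + 26s - 16)
(r₁, s₁) = (5, -0.5) − 0.1·(77, 61) = (-2.7, -6.6)
(r₂, s₂) = (-2.7, -6.6) − 0.1·(-186.8, -236.2) = (15.98, 17.02)
(r₃, s₃) = (15.98, 17.02) − 0.1·(611.96, 714.16) = (-45.216, -54.396)
(r₄, s₄) = (-45.216, -54.396) − 0.1·(-1897.448, -2244.184) = (144.5288, 170.0224)
∂E/∂s at (144.5288, 170.0224) = 7006.1008

7006.1008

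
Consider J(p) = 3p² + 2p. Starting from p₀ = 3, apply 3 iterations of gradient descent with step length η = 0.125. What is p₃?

-0.28125

J′(p) = 6p + 2
p₁ = 3 − 0.125·20 = 0.5
p₂ = 0.5 − 0.125·5 = -0.125
p₃ = -0.125 − 0.125·1.25 = -0.28125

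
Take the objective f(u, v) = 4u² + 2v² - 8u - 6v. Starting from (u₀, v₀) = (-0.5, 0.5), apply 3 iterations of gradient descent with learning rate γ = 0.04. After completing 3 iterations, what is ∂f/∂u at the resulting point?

-3.773184

∇f = (8u - 8, 4v - 6)
(u₁, v₁) = (-0.5, 0.5) − 0.04·(-12, -4) = (-0.02, 0.66)
(u₂, v₂) = (-0.02, 0.66) − 0.04·(-8.16, -3.36) = (0.3064, 0.7944)
(u₃, v₃) = (0.3064, 0.7944) − 0.04·(-5.5488, -2.8224) = (0.528352, 0.907296)
∂f/∂u at (0.528352, 0.907296) = -3.773184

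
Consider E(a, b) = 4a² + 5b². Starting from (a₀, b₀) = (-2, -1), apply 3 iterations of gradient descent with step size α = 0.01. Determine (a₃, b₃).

∇E = (8a, 10b)
Step 1: at (-2, -1), ∇E = (-16, -10) → (-2, -1) − 0.01·(-16, -10) = (-1.84, -0.9)
Step 2: at (-1.84, -0.9), ∇E = (-14.72, -9) → (-1.84, -0.9) − 0.01·(-14.72, -9) = (-1.6928, -0.81)
Step 3: at (-1.6928, -0.81), ∇E = (-13.5424, -8.1) → (-1.6928, -0.81) − 0.01·(-13.5424, -8.1) = (-1.557376, -0.729)

(-1.557376, -0.729)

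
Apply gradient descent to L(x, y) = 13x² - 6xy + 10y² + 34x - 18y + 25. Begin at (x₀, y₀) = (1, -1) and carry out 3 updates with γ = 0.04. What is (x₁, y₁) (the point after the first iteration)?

∇L = (26x - 6y + 34, -6x + 20y - 18)
Step 1: at (1, -1), ∇L = (66, -44) → (1, -1) − 0.04·(66, -44) = (-1.64, 0.76)

(-1.64, 0.76)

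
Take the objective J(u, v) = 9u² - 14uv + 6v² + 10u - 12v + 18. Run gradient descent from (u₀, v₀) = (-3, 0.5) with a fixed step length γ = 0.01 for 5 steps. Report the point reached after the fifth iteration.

∇J = (18u - 14v + 10, -14u + 12v - 12)
(u₁, v₁) = (-3, 0.5) − 0.01·(-51, 36) = (-2.49, 0.14)
(u₂, v₂) = (-2.49, 0.14) − 0.01·(-36.78, 24.54) = (-2.1222, -0.1054)
(u₃, v₃) = (-2.1222, -0.1054) − 0.01·(-26.724, 16.446) = (-1.85496, -0.26986)
(u₄, v₄) = (-1.85496, -0.26986) − 0.01·(-19.61124, 10.73112) = (-1.6588476, -0.3771712)
(u₅, v₅) = (-1.6588476, -0.3771712) − 0.01·(-14.57886, 6.697812) = (-1.513059, -0.44414932)

(-1.513059, -0.44414932)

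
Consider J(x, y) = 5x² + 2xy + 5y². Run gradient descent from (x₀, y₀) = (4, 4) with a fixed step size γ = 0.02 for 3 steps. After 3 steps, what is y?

∇J = (10x + 2y, 2x + 10y)
(x₁, y₁) = (4, 4) − 0.02·(48, 48) = (3.04, 3.04)
(x₂, y₂) = (3.04, 3.04) − 0.02·(36.48, 36.48) = (2.3104, 2.3104)
(x₃, y₃) = (2.3104, 2.3104) − 0.02·(27.7248, 27.7248) = (1.755904, 1.755904)
y = 1.755904

1.755904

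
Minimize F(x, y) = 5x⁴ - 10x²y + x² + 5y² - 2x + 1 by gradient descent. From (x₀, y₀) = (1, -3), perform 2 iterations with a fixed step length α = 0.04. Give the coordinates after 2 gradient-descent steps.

(9.0384, 1.096)

∇F = (20x³ - 20xy + 2x - 2, -10x² + 10y)
Step 1: at (1, -3), ∇F = (80, -40) → (1, -3) − 0.04·(80, -40) = (-2.2, -1.4)
Step 2: at (-2.2, -1.4), ∇F = (-280.96, -62.4) → (-2.2, -1.4) − 0.04·(-280.96, -62.4) = (9.0384, 1.096)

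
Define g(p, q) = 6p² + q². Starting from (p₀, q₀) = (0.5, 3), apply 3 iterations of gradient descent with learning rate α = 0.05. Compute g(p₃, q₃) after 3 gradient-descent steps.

∇g = (12p, 2q)
(p₁, q₁) = (0.5, 3) − 0.05·(6, 6) = (0.2, 2.7)
(p₂, q₂) = (0.2, 2.7) − 0.05·(2.4, 5.4) = (0.08, 2.43)
(p₃, q₃) = (0.08, 2.43) − 0.05·(0.96, 4.86) = (0.032, 2.187)
g(0.032, 2.187) = 4.789113

4.789113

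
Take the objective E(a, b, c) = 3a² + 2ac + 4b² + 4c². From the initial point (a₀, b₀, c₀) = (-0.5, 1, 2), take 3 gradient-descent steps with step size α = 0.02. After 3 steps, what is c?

∇E = (6a + 2c, 8b, 2a + 8c)
(a₁, b₁, c₁) = (-0.5, 1, 2) − 0.02·(1, 8, 15) = (-0.52, 0.84, 1.7)
(a₂, b₂, c₂) = (-0.52, 0.84, 1.7) − 0.02·(0.28, 6.72, 12.56) = (-0.5256, 0.7056, 1.4488)
(a₃, b₃, c₃) = (-0.5256, 0.7056, 1.4488) − 0.02·(-0.256, 5.6448, 10.5392) = (-0.52048, 0.592704, 1.238016)
c = 1.238016

1.238016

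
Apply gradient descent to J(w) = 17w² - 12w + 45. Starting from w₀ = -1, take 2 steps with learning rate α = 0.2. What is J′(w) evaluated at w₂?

-1547.44

J′(w) = 34w - 12
w₁ = -1 − 0.2·(-46) = 8.2
w₂ = 8.2 − 0.2·266.8 = -45.16
J′(w) at (-45.16) = -1547.44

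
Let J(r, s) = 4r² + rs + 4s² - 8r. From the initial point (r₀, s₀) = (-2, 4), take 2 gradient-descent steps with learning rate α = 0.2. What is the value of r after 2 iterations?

∇J = (8r + s - 8, r + 8s)
Step 1: at (-2, 4), ∇J = (-20, 30) → (-2, 4) − 0.2·(-20, 30) = (2, -2)
Step 2: at (2, -2), ∇J = (6, -14) → (2, -2) − 0.2·(6, -14) = (0.8, 0.8)
r = 0.8

0.8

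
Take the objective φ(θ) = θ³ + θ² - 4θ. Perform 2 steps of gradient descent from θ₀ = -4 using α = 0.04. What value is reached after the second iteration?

-8.396032

φ′(θ) = 3θ² + 2θ - 4
Step 1: φ′(-4) = 36; θ₁ = -4 − 0.04·36 = -5.44
Step 2: φ′(-5.44) = 73.9008; θ₂ = -5.44 − 0.04·73.9008 = -8.396032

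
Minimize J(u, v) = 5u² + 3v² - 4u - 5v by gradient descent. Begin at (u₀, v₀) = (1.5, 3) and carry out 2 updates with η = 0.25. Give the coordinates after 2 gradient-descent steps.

∇J = (10u - 4, 6v - 5)
(u₁, v₁) = (1.5, 3) − 0.25·(11, 13) = (-1.25, -0.25)
(u₂, v₂) = (-1.25, -0.25) − 0.25·(-16.5, -6.5) = (2.875, 1.375)

(2.875, 1.375)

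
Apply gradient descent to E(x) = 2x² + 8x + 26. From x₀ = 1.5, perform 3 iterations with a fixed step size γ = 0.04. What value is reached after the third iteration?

0.074464

E′(x) = 4x + 8
Step 1: E′(1.5) = 14; x₁ = 1.5 − 0.04·14 = 0.94
Step 2: E′(0.94) = 11.76; x₂ = 0.94 − 0.04·11.76 = 0.4696
Step 3: E′(0.4696) = 9.8784; x₃ = 0.4696 − 0.04·9.8784 = 0.074464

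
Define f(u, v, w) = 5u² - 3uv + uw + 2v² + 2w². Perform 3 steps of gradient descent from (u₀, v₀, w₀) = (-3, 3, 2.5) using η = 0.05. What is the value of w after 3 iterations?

1.443125

∇f = (10u - 3v + w, -3u + 4v, u + 4w)
(u₁, v₁, w₁) = (-3, 3, 2.5) − 0.05·(-36.5, 21, 7) = (-1.175, 1.95, 2.15)
(u₂, v₂, w₂) = (-1.175, 1.95, 2.15) − 0.05·(-15.45, 11.325, 7.425) = (-0.4025, 1.38375, 1.77875)
(u₃, v₃, w₃) = (-0.4025, 1.38375, 1.77875) − 0.05·(-6.3975, 6.7425, 6.7125) = (-0.082625, 1.046625, 1.443125)
w = 1.443125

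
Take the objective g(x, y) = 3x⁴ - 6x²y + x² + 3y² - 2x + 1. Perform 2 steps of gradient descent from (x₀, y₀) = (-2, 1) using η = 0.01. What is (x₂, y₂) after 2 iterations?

∇g = (12x³ - 12xy + 2x - 2, -6x² + 6y)
(x₁, y₁) = (-2, 1) − 0.01·(-78, -18) = (-1.22, 1.18)
(x₂, y₂) = (-1.22, 1.18) − 0.01·(-8.954976, -1.8504) = (-1.13045024, 1.198504)

(-1.13045024, 1.198504)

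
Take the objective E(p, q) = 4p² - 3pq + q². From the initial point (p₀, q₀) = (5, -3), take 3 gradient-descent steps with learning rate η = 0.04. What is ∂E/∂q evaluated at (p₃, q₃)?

∇E = (8p - 3q, -3p + 2q)
(p₁, q₁) = (5, -3) − 0.04·(49, -21) = (3.04, -2.16)
(p₂, q₂) = (3.04, -2.16) − 0.04·(30.8, -13.44) = (1.808, -1.6224)
(p₃, q₃) = (1.808, -1.6224) − 0.04·(19.3312, -8.6688) = (1.034752, -1.275648)
∂E/∂q at (1.034752, -1.275648) = -5.655552

-5.655552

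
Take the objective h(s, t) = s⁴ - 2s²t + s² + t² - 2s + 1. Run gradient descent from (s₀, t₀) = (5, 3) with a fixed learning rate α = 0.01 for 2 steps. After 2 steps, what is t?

∇h = (4s³ - 4st + 2s - 2, -2s² + 2t)
(s₁, t₁) = (5, 3) − 0.01·(448, -44) = (0.52, 3.44)
(s₂, t₂) = (0.52, 3.44) − 0.01·(-7.552768, 6.3392) = (0.59552768, 3.376608)
t = 3.376608

3.376608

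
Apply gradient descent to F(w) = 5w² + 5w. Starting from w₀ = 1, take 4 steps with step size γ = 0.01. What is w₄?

F′(w) = 10w + 5
Step 1: F′(1) = 15; w₁ = 1 − 0.01·15 = 0.85
Step 2: F′(0.85) = 13.5; w₂ = 0.85 − 0.01·13.5 = 0.715
Step 3: F′(0.715) = 12.15; w₃ = 0.715 − 0.01·12.15 = 0.5935
Step 4: F′(0.5935) = 10.935; w₄ = 0.5935 − 0.01·10.935 = 0.48415

0.48415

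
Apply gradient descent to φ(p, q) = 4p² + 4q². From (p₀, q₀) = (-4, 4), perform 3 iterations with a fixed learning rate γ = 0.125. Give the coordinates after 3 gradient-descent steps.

∇φ = (8p, 8q)
(p₁, q₁) = (-4, 4) − 0.125·(-32, 32) = (0, 0)
(p₂, q₂) = (0, 0) − 0.125·(0, 0) = (0, 0)
(p₃, q₃) = (0, 0) − 0.125·(0, 0) = (0, 0)

(0, 0)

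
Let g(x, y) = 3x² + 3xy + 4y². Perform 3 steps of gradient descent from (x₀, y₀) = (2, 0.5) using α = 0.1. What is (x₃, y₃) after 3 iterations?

∇g = (6x + 3y, 3x + 8y)
Step 1: at (2, 0.5), ∇g = (13.5, 10) → (2, 0.5) − 0.1·(13.5, 10) = (0.65, -0.5)
Step 2: at (0.65, -0.5), ∇g = (2.4, -2.05) → (0.65, -0.5) − 0.1·(2.4, -2.05) = (0.41, -0.295)
Step 3: at (0.41, -0.295), ∇g = (1.575, -1.13) → (0.41, -0.295) − 0.1·(1.575, -1.13) = (0.2525, -0.182)

(0.2525, -0.182)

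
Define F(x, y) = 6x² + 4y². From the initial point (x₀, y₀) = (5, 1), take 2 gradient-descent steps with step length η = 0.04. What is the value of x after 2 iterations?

1.352

∇F = (12x, 8y)
Step 1: at (5, 1), ∇F = (60, 8) → (5, 1) − 0.04·(60, 8) = (2.6, 0.68)
Step 2: at (2.6, 0.68), ∇F = (31.2, 5.44) → (2.6, 0.68) − 0.04·(31.2, 5.44) = (1.352, 0.4624)
x = 1.352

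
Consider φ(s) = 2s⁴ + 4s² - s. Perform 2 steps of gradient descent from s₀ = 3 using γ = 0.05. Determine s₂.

φ′(s) = 8s³ + 8s - 1
s₁ = 3 − 0.05·239 = -8.95
s₂ = -8.95 − 0.05·(-5807.939) = 281.44695

281.44695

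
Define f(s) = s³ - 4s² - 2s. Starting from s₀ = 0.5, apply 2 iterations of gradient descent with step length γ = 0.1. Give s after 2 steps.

1.7298125

f′(s) = 3s² - 8s - 2
Step 1: f′(0.5) = -5.25; s₁ = 0.5 − 0.1·(-5.25) = 1.025
Step 2: f′(1.025) = -7.048125; s₂ = 1.025 − 0.1·(-7.048125) = 1.7298125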